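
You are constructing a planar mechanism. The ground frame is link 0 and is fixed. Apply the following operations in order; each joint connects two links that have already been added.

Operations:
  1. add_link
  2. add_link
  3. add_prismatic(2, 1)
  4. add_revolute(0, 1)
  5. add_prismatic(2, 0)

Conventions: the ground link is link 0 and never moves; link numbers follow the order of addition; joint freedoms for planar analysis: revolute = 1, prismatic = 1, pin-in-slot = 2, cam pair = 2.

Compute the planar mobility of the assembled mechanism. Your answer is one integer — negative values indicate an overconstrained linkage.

L=1 J1=0 J2=0
add link → L=2 J1=0 J2=0
add link → L=3 J1=0 J2=0
P@2,1 dof=1 J1 → L=3 J1=1 J2=0
R@0,1 dof=1 J1 → L=3 J1=2 J2=0
P@2,0 dof=1 J1 → L=3 J1=3 J2=0
M=3(L−1)−2J1−J2=3·2−2·3−0=0

M = 0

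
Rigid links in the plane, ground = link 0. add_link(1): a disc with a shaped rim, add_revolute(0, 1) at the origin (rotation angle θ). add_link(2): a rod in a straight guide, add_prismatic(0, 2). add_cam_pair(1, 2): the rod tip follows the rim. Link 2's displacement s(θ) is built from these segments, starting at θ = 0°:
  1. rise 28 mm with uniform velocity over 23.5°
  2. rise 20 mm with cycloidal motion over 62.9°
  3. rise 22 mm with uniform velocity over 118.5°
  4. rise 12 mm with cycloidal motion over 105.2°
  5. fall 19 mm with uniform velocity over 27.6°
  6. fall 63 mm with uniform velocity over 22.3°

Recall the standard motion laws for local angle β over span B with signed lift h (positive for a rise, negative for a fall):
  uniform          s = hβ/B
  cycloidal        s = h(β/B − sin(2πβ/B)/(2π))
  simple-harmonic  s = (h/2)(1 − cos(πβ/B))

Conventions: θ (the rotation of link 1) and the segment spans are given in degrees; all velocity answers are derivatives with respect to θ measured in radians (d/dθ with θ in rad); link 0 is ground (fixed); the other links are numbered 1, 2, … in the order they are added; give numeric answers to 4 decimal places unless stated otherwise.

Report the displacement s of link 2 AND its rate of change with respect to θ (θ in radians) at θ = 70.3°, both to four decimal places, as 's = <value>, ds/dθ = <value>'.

segment 1 (0° to 23.5°, uniform, h = 28) is passed completely: s = 0.0000 + (28) = 28.0000
θ = 70.3° falls in segment 2 (23.5° to 86.4°, cycloidal, h = 20): β = 70.3 − 23.5 = 46.8°, B = 62.9°; Δs = 20·(0.7440 − sin(2π·0.7440)/(2π)) = 18.0616; s = 28.0000 + 18.0616 = 46.0616
velocity in seg [23.5°–86.4°] (cycloidal), θ in radians: β = 46.8° = 0.8168 rad, B = 62.9° = 1.0978 rad; ds/dθ = (h/B)(1 − cos(2πβ/B)) = (20/1.0978)(1 − cos(2π·0.7440)) = 18.900331 mm/rad

s = 46.0616, ds/dθ = 18.9003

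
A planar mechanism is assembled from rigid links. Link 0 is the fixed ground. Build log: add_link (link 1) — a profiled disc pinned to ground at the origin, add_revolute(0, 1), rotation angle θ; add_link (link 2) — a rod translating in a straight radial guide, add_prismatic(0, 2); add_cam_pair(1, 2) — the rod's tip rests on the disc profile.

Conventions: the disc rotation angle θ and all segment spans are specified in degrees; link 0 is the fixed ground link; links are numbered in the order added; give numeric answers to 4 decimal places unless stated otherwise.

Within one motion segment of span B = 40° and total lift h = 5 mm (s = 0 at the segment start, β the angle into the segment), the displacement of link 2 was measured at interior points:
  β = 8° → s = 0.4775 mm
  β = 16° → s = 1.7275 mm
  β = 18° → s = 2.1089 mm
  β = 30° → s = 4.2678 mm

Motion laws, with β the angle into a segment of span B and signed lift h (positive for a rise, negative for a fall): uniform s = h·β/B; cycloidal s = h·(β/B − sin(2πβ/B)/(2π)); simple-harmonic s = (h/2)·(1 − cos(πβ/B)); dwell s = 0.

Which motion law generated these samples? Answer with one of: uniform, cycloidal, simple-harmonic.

candidates at β/B = r: uniform s = h·r (linear in β); cycloidal s = h·(r − sin(2πr)/(2π)); simple-harmonic s = (h/2)(1 − cos(πr))
β=8°: printed 0.4775 | uniform 1.0000, cycloidal 0.2432, simple-harmonic 0.4775
β=16°: printed 1.7275 | uniform 2.0000, cycloidal 1.5323, simple-harmonic 1.7275
β=18°: printed 2.1089 | uniform 2.2500, cycloidal 2.0041, simple-harmonic 2.1089
β=30°: printed 4.2678 | uniform 3.7500, cycloidal 4.5458, simple-harmonic 4.2678
only one law matches every sample → simple-harmonic

simple-harmonic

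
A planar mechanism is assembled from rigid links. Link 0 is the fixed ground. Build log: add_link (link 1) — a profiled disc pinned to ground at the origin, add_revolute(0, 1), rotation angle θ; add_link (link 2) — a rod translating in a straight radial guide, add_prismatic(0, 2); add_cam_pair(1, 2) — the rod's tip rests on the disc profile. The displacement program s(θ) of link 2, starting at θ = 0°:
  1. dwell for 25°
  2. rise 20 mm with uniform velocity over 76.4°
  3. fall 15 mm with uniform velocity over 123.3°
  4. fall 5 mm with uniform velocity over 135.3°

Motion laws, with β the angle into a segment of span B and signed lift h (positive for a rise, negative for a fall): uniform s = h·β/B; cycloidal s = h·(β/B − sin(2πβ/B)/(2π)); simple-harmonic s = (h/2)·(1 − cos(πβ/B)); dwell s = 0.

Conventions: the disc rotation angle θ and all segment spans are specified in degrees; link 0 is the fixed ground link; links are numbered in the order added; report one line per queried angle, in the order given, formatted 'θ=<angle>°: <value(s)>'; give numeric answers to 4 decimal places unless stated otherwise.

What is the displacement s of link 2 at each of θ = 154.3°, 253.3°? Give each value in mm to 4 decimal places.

seg 1 [0°–25°] dwell: s stays 0.0000
seg 2 [25°–101.4°] uniform, h=20: full span → s += 20 → s = 20.0000
seg 3 [101.4°–224.7°] uniform, h=-15: θ=154.3° here. β=52.9, B=123.3. -15·52.9/123.3 = -6.4355 → s = 13.5645
seg 3 [101.4°–224.7°] uniform, h=-15: full span → s += -15 → s = 5.0000
seg 4 [224.7°–360°] uniform, h=-5: θ=253.3° here. β=28.6, B=135.3. -5·28.6/135.3 = -1.0569 → s = 3.9431

θ=154.3°: 13.5645
θ=253.3°: 3.9431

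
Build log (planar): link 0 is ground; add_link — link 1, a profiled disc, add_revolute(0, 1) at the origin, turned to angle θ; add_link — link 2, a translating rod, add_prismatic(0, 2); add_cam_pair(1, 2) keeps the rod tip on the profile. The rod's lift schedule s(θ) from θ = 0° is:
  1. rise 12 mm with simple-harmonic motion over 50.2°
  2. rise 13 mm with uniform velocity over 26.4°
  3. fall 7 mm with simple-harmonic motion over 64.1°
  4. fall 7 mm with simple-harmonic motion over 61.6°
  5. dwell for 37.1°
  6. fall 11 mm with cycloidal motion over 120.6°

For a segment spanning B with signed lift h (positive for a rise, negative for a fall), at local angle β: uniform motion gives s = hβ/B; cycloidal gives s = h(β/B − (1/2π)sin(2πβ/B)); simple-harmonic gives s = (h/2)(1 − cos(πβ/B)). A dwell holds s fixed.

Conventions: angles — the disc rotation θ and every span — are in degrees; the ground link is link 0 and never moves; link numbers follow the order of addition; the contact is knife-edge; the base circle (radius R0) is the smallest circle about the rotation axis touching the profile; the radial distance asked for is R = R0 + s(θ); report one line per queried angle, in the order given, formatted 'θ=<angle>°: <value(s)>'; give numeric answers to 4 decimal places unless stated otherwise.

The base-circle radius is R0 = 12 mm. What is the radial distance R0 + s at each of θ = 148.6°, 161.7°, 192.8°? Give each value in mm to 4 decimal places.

seg 1 [0°–50.2°] simple-harmonic, h=12: full span → s += 12 → s = 12.0000
seg 2 [50.2°–76.6°] uniform, h=13: full span → s += 13 → s = 25.0000
seg 3 [76.6°–140.7°] simple-harmonic, h=-7: full span → s += -7 → s = 18.0000
seg 4 [140.7°–202.3°] simple-harmonic, h=-7: θ=148.6° here. β=7.9, B=61.6. -7/2·(1 − cos(π·0.1282)) = -0.2803 → s = 17.7197
seg 4 [140.7°–202.3°] simple-harmonic, h=-7: θ=161.7° here. β=21, B=61.6. -7/2·(1 − cos(π·0.3409)) = -1.8226 → s = 16.1774
seg 4 [140.7°–202.3°] simple-harmonic, h=-7: θ=192.8° here. β=52.1, B=61.6. -7/2·(1 − cos(π·0.8458)) = -6.5972 → s = 11.4028
θ=148.6°: R = R0 + s = 12 + 17.7197 = 29.7197
θ=161.7°: R = R0 + s = 12 + 16.1774 = 28.1774
θ=192.8°: R = R0 + s = 12 + 11.4028 = 23.4028

θ=148.6°: 29.7197
θ=161.7°: 28.1774
θ=192.8°: 23.4028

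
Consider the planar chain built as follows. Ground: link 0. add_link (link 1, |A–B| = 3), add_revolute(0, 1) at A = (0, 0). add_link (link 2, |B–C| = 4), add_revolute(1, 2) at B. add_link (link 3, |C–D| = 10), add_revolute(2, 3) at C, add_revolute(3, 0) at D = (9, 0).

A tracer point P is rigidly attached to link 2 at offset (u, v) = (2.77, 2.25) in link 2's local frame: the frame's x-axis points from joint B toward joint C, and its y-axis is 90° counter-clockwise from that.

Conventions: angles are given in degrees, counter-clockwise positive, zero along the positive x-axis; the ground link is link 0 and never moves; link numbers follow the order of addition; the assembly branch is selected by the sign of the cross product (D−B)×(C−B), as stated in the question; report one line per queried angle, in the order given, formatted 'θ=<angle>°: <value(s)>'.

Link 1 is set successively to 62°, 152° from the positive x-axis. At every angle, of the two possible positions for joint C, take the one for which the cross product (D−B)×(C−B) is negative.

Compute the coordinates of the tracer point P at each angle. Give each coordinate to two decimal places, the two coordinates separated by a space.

A=(0,0), D=(9.00,0)
θ=62°: B = A + 3.00·(cos62°, sin62°) = (1.4084, 2.6488)
θ=62°: |BD| = 8.0404
θ=62°: circle(B,4.00) ∩ circle(D,10.00): a=-1.2034, h=3.8147
θ=62°:   candidates: C₊=(1.5289,6.6470) cross=30.672; C₋=(-0.9845,-0.5565) cross=-30.672
θ=62°:   branch - wants cross < 0 → take C=(-0.9845,-0.5565) (cross=-30.672)
θ=62°: ex = (C−B)/|BC| = (-0.5982,-0.8013); ey = (0.8013,-0.5982)
θ=62°: P = B + 2.77·ex + 2.25·ey = (1.5543,-0.9168)
θ=152°: B = A + 3.00·(cos152°, sin152°) = (-2.6488, 1.4084)
θ=152°: |BD| = 11.7337
θ=152°: circle(B,4.00) ∩ circle(D,10.00): a=2.2874, h=3.2814
θ=152°:   candidates: C₊=(0.0159,4.3916) cross=38.503; C₋=(-0.7719,-2.1239) cross=-38.503
θ=152°:   branch - wants cross < 0 → take C=(-0.7719,-2.1239) (cross=-38.503)
θ=152°: ex = (C−B)/|BC| = (0.4692,-0.8831); ey = (0.8831,0.4692)
θ=152°: P = B + 2.77·ex + 2.25·ey = (0.6379,0.0181)

θ=62°: 1.55 -0.92
θ=152°: 0.64 0.02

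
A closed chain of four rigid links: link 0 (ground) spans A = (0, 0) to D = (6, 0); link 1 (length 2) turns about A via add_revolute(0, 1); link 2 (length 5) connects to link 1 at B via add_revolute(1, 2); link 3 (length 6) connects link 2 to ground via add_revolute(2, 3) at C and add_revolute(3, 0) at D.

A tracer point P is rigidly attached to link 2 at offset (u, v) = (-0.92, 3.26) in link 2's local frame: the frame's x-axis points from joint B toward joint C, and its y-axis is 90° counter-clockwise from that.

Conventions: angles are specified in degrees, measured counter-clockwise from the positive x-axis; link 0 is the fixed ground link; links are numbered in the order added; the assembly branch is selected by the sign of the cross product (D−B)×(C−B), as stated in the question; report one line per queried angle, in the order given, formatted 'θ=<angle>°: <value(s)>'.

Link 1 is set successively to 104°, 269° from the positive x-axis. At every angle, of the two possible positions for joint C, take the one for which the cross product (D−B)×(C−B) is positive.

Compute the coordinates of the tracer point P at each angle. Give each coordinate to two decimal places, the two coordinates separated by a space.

A=(0,0), D=(6.00,0)
θ=104°: B = A + 2.00·(cos104°, sin104°) = (-0.4838, 1.9406)
θ=104°: |BD| = 6.7680
θ=104°: circle(B,5.00) ∩ circle(D,6.00): a=2.5714, h=4.2881
θ=104°:   candidates: C₊=(3.2091,5.3114) cross=29.022; C₋=(0.7500,-2.9048) cross=-29.022
θ=104°:   branch + wants cross > 0 → take C=(3.2091,5.3114) (cross=29.022)
θ=104°: ex = (C−B)/|BC| = (0.7386,0.6742); ey = (-0.6742,0.7386)
θ=104°: P = B + -0.92·ex + 3.26·ey = (-3.3611,3.7282)
θ=269°: B = A + 2.00·(cos269°, sin269°) = (-0.0349, -1.9997)
θ=269°: |BD| = 6.3576
θ=269°: circle(B,5.00) ∩ circle(D,6.00): a=2.3137, h=4.4325
θ=269°:   candidates: C₊=(0.7672,2.9356) cross=28.180; C₋=(3.5555,-5.4795) cross=-28.180
θ=269°:   branch + wants cross > 0 → take C=(0.7672,2.9356) (cross=28.180)
θ=269°: ex = (C−B)/|BC| = (0.1604,0.9870); ey = (-0.9870,0.1604)
θ=269°: P = B + -0.92·ex + 3.26·ey = (-3.4003,-2.3848)

θ=104°: -3.36 3.73
θ=269°: -3.40 -2.38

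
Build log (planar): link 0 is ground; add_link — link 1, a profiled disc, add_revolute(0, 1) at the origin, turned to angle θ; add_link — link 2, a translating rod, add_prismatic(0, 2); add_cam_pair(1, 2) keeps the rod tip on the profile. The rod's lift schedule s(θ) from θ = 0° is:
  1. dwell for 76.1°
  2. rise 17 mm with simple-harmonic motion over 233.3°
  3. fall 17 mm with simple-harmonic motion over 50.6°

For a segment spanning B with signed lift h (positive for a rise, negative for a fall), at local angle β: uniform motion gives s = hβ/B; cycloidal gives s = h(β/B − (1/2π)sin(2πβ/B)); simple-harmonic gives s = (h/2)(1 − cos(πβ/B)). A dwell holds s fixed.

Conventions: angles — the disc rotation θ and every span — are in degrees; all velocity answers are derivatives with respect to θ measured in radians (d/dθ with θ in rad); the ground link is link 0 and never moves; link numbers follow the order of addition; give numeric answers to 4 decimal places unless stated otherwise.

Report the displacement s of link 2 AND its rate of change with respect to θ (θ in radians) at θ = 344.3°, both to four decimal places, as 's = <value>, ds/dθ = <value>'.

seg 1 [0°–76.1°] dwell: s stays 0.0000
seg 2 [76.1°–309.4°] simple-harmonic, h=17: full span → s += 17 → s = 17.0000
seg 3 [309.4°–360°] simple-harmonic, h=-17: θ=344.3° here. β=34.9, B=50.6. -17/2·(1 − cos(π·0.6897)) = -13.2716 → s = 3.7284
velocity in seg [309.4°–360°] (simple-harmonic), θ in radians: β = 34.9° = 0.6091 rad, B = 50.6° = 0.8831 rad; ds/dθ = (πh/(2B)) sin(πβ/B) = (π·(-17)/(2·0.8831)) sin(π·0.6897) = -25.023326 mm/rad

s = 3.7284, ds/dθ = -25.0233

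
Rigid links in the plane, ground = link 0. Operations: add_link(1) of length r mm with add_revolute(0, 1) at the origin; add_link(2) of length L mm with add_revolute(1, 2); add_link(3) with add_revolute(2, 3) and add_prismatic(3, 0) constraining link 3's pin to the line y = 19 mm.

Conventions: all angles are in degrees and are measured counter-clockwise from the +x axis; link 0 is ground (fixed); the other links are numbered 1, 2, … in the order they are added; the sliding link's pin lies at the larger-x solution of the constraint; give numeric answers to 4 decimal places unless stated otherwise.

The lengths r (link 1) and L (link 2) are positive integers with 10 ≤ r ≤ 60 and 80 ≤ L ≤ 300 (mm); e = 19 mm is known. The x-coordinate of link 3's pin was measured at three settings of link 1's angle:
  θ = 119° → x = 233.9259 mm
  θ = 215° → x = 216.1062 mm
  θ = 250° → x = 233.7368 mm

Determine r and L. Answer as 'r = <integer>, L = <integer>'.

constraint per measurement: (x − r cos θ)² + (r sin θ − e)² = L²
subtracting the θ₁ and θ₂ equations cancels the r² and L² terms:
r = (x₁² − x₂²) / (2[(x₁cos θ₁ + e sin θ₁) − (x₂cos θ₂ + e sin θ₂)]) = 44.0000 → r = 44
L² = (x₁ − r cos θ₁)² + (r sin θ₁ − e)² = 65536.0009 → L = 256.0000 → L = 256
check at θ₃=250°: x = 233.7368 (printed 233.7368) ✓

r = 44, L = 256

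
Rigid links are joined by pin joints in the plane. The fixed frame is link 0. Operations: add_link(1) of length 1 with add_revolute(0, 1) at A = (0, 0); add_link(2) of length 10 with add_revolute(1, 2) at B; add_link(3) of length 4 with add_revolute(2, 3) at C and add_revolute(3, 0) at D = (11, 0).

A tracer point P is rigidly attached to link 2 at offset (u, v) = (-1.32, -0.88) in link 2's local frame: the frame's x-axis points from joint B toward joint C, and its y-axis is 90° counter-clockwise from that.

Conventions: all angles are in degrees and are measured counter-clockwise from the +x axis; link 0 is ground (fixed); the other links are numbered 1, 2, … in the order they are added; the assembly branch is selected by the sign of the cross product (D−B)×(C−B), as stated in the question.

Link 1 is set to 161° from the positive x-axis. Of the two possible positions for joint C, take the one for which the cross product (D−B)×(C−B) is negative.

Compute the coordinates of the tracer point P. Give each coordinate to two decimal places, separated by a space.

A=(0,0), D=(11.00,0)
B = A + 1.00·(cos161°, sin161°) = (-0.9455, 0.3256)
|BD| = 11.9500
circle(B,10.00) ∩ circle(D,4.00): a=9.4896, h=3.1539
  candidates: C₊=(8.6265,3.2197) cross=37.688; C₋=(8.4547,-3.0857) cross=-37.688
  branch - wants cross < 0 → take C=(8.4547,-3.0857) (cross=-37.688)
ex = (C−B)/|BC| = (0.9400,-0.3411); ey = (0.3411,0.9400)
P = B + -1.32·ex + -0.88·ey = (-2.4865,-0.0514)

-2.49 -0.05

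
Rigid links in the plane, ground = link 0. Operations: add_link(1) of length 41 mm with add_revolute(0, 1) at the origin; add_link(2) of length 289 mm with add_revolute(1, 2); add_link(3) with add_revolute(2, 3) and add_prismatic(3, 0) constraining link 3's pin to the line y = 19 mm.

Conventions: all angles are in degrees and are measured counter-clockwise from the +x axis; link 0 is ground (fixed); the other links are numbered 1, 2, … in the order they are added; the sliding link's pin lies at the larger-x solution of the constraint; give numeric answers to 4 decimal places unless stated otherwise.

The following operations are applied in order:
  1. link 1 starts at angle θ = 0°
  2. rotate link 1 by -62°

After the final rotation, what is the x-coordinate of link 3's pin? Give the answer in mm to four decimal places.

geometry: r = 41 mm, L = 289 mm, e = 19 mm; θ starts at 0°
rotate link 1 by -62°: θ ← 0° -62° = -62°
crank pin P = (r cos θ, r sin θ) = (19.248334, -36.200851)
h = r sin θ − e = -36.200851 − 19 = -55.200851
x = r cos θ + √(L² − h²) = 19.248334 + 283.679160 = 302.927494

302.9275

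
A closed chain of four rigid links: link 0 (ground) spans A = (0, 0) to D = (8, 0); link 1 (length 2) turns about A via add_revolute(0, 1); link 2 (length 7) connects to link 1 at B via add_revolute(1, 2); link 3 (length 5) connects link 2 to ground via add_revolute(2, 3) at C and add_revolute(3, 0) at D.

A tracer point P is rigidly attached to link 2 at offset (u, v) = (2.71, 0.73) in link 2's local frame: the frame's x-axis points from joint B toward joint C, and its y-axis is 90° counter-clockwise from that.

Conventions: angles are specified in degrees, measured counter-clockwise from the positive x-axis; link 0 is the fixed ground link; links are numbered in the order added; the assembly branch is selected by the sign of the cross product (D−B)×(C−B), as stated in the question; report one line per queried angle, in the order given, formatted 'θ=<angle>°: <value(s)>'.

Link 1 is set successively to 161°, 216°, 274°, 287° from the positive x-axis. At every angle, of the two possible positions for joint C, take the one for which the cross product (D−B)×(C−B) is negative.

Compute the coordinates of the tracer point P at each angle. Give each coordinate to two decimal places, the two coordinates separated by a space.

A=(0,0), D=(8.00,0)
θ=161°: B = A + 2.00·(cos161°, sin161°) = (-1.8910, 0.6511)
θ=161°: |BD| = 9.9124
θ=161°: circle(B,7.00) ∩ circle(D,5.00): a=6.1668, h=3.3121
θ=161°:   candidates: C₊=(4.4800,3.5510) cross=32.831; C₋=(4.0449,-3.0589) cross=-32.831
θ=161°:   branch - wants cross < 0 → take C=(4.0449,-3.0589) (cross=-32.831)
θ=161°: ex = (C−B)/|BC| = (0.8480,-0.5300); ey = (0.5300,0.8480)
θ=161°: P = B + 2.71·ex + 0.73·ey = (0.7939,-0.1662)
θ=216°: B = A + 2.00·(cos216°, sin216°) = (-1.6180, -1.1756)
θ=216°: |BD| = 9.6896
θ=216°: circle(B,7.00) ∩ circle(D,5.00): a=6.0832, h=3.4633
θ=216°:   candidates: C₊=(4.0001,3.0001) cross=33.558; C₋=(4.8404,-3.8752) cross=-33.558
θ=216°:   branch - wants cross < 0 → take C=(4.8404,-3.8752) (cross=-33.558)
θ=216°: ex = (C−B)/|BC| = (0.9226,-0.3857); ey = (0.3857,0.9226)
θ=216°: P = B + 2.71·ex + 0.73·ey = (1.1639,-1.5472)
θ=274°: B = A + 2.00·(cos274°, sin274°) = (0.1395, -1.9951)
θ=274°: |BD| = 8.1097
θ=274°: circle(B,7.00) ∩ circle(D,5.00): a=5.5346, h=4.2859
θ=274°:   candidates: C₊=(4.4496,3.5206) cross=34.757; C₋=(6.5584,-4.7877) cross=-34.757
θ=274°:   branch - wants cross < 0 → take C=(6.5584,-4.7877) (cross=-34.757)
θ=274°: ex = (C−B)/|BC| = (0.9170,-0.3989); ey = (0.3989,0.9170)
θ=274°: P = B + 2.71·ex + 0.73·ey = (2.9157,-2.4068)
θ=287°: B = A + 2.00·(cos287°, sin287°) = (0.5847, -1.9126)
θ=287°: |BD| = 7.6579
θ=287°: circle(B,7.00) ∩ circle(D,5.00): a=5.3960, h=4.4591
θ=287°:   candidates: C₊=(4.6960,3.7528) cross=34.147; C₋=(6.9234,-4.8827) cross=-34.147
θ=287°:   branch - wants cross < 0 → take C=(6.9234,-4.8827) (cross=-34.147)
θ=287°: ex = (C−B)/|BC| = (0.9055,-0.4243); ey = (0.4243,0.9055)
θ=287°: P = B + 2.71·ex + 0.73·ey = (3.3484,-2.4014)

θ=161°: 0.79 -0.17
θ=216°: 1.16 -1.55
θ=274°: 2.92 -2.41
θ=287°: 3.35 -2.40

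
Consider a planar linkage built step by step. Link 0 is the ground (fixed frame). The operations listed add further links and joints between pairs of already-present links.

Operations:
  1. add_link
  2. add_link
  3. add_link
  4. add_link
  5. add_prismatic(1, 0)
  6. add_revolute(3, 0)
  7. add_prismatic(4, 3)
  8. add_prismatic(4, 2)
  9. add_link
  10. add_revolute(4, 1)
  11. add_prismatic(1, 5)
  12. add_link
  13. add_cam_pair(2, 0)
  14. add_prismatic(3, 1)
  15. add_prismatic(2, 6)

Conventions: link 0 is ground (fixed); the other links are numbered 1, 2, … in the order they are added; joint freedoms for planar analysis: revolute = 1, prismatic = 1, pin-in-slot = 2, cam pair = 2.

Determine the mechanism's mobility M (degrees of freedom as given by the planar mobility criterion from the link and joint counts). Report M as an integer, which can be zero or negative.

link 0 = ground. State L|J1|J2 = 1|0|0
+link1  2|0|0
+link2  3|0|0
+link3  4|0|0
+link4  5|0|0
P(1,0) f=1→J1  5|1|0
R(3,0) f=1→J1  5|2|0
P(4,3) f=1→J1  5|3|0
P(4,2) f=1→J1  5|4|0
+link5  6|4|0
R(4,1) f=1→J1  6|5|0
P(1,5) f=1→J1  6|6|0
+link6  7|6|0
C(2,0) f=2→J2  7|6|1
P(3,1) f=1→J1  7|7|1
P(2,6) f=1→J1  7|8|1
M = 3(7−1)−2·8−1 = 18−16−1 = 1

M = 1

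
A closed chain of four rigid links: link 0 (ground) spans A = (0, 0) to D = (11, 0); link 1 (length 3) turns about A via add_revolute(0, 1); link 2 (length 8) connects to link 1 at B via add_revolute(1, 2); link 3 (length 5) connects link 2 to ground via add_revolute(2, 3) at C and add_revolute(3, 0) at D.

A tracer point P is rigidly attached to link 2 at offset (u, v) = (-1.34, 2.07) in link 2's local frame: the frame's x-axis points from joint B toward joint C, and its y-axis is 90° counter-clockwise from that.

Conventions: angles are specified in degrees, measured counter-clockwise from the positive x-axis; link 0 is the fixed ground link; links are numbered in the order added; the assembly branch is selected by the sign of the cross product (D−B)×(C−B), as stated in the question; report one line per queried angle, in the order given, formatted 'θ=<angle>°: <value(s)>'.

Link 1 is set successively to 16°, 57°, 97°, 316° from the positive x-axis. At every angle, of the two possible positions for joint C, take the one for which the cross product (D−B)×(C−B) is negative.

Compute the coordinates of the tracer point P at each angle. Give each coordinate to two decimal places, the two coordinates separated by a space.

A=(0,0), D=(11.00,0)
θ=16°: B = A + 3.00·(cos16°, sin16°) = (2.8838, 0.8269)
θ=16°: |BD| = 8.1582
θ=16°: circle(B,8.00) ∩ circle(D,5.00): a=6.4693, h=4.7061
θ=16°:   candidates: C₊=(9.7968,4.8531) cross=38.394; C₋=(8.8428,-4.5107) cross=-38.394
θ=16°:   branch - wants cross < 0 → take C=(8.8428,-4.5107) (cross=-38.394)
θ=16°: ex = (C−B)/|BC| = (0.7449,-0.6672); ey = (0.6672,0.7449)
θ=16°: P = B + -1.34·ex + 2.07·ey = (3.2668,3.2629)
θ=57°: B = A + 3.00·(cos57°, sin57°) = (1.6339, 2.5160)
θ=57°: |BD| = 9.6981
θ=57°: circle(B,8.00) ∩ circle(D,5.00): a=6.8598, h=4.1163
θ=57°:   candidates: C₊=(9.3267,4.7117) cross=39.920; C₋=(7.1909,-3.2390) cross=-39.920
θ=57°:   branch - wants cross < 0 → take C=(7.1909,-3.2390) (cross=-39.920)
θ=57°: ex = (C−B)/|BC| = (0.6946,-0.7194); ey = (0.7194,0.6946)
θ=57°: P = B + -1.34·ex + 2.07·ey = (2.1922,4.9178)
θ=97°: B = A + 3.00·(cos97°, sin97°) = (-0.3656, 2.9776)
θ=97°: |BD| = 11.7492
θ=97°: circle(B,8.00) ∩ circle(D,5.00): a=7.5343, h=2.6897
θ=97°:   candidates: C₊=(7.6044,3.6701) cross=31.602; C₋=(6.2410,-1.5337) cross=-31.602
θ=97°:   branch - wants cross < 0 → take C=(6.2410,-1.5337) (cross=-31.602)
θ=97°: ex = (C−B)/|BC| = (0.8258,-0.5639); ey = (0.5639,0.8258)
θ=97°: P = B + -1.34·ex + 2.07·ey = (-0.3049,5.4428)
θ=316°: B = A + 3.00·(cos316°, sin316°) = (2.1580, -2.0840)
θ=316°: |BD| = 9.0842
θ=316°: circle(B,8.00) ∩ circle(D,5.00): a=6.6887, h=4.3888
θ=316°:   candidates: C₊=(7.6615,3.7222) cross=39.869; C₋=(9.6751,-4.8213) cross=-39.869
θ=316°:   branch - wants cross < 0 → take C=(9.6751,-4.8213) (cross=-39.869)
θ=316°: ex = (C−B)/|BC| = (0.9396,-0.3422); ey = (0.3422,0.9396)
θ=316°: P = B + -1.34·ex + 2.07·ey = (1.6072,0.3196)

θ=16°: 3.27 3.26
θ=57°: 2.19 4.92
θ=97°: -0.30 5.44
θ=316°: 1.61 0.32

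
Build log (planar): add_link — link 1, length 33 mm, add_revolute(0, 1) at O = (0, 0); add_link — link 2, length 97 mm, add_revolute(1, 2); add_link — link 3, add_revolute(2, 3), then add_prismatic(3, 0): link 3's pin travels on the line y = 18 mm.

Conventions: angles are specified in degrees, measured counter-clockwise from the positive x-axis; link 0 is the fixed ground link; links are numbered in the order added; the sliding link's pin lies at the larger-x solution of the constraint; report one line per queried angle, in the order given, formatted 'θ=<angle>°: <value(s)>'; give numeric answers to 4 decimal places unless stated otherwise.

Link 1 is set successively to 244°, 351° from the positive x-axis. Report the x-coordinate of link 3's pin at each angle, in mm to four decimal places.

geometry: r = 33 mm, L = 97 mm, e = 18 mm
θ=244°: crank pin P = (r cos θ, r sin θ) = (-14.466248, -29.660204)
θ=244°: h = r sin θ − e = -29.660204 − 18 = -47.660204
θ=244°: x = r cos θ + √(L² − h²) = -14.466248 + 84.483756 = 70.017508
θ=351°: crank pin P = (r cos θ, r sin θ) = (32.593715, -5.162337)
θ=351°: h = r sin θ − e = -5.162337 − 18 = -23.162337
θ=351°: x = r cos θ + √(L² − h²) = 32.593715 + 94.193981 = 126.787697

θ=244°: 70.0175
θ=351°: 126.7877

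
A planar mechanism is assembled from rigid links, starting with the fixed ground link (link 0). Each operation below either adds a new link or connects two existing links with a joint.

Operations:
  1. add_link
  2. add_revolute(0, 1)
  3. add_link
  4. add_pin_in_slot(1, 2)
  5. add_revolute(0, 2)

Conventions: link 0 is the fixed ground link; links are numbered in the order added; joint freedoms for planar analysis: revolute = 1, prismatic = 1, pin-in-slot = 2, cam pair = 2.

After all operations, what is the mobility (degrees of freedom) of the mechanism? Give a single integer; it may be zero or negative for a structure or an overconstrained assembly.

L=1 J1=0 J2=0
add link → L=2 J1=0 J2=0
R@0,1 dof=1 J1 → L=2 J1=1 J2=0
add link → L=3 J1=1 J2=0
PS@1,2 dof=2 J2 → L=3 J1=1 J2=1
R@0,2 dof=1 J1 → L=3 J1=2 J2=1
M=3(L−1)−2J1−J2=3·2−2·2−1=1

M = 1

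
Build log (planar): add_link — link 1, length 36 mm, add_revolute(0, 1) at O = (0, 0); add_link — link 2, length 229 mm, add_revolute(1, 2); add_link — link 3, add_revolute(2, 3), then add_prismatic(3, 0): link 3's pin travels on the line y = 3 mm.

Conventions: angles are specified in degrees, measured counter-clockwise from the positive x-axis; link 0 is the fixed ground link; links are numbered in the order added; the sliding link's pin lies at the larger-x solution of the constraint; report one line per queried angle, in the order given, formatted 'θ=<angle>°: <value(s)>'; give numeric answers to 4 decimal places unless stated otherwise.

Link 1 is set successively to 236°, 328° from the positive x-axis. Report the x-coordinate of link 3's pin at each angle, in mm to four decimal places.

geometry: r = 36 mm, L = 229 mm, e = 3 mm
θ=236°: crank pin P = (r cos θ, r sin θ) = (-20.130945, -29.845353)
θ=236°: h = r sin θ − e = -29.845353 − 3 = -32.845353
θ=236°: x = r cos θ + √(L² − h²) = -20.130945 + 226.632263 = 206.501319
θ=328°: crank pin P = (r cos θ, r sin θ) = (30.529731, -19.077094)
θ=328°: h = r sin θ − e = -19.077094 − 3 = -22.077094
θ=328°: x = r cos θ + √(L² − h²) = 30.529731 + 227.933328 = 258.463059

θ=236°: 206.5013
θ=328°: 258.4631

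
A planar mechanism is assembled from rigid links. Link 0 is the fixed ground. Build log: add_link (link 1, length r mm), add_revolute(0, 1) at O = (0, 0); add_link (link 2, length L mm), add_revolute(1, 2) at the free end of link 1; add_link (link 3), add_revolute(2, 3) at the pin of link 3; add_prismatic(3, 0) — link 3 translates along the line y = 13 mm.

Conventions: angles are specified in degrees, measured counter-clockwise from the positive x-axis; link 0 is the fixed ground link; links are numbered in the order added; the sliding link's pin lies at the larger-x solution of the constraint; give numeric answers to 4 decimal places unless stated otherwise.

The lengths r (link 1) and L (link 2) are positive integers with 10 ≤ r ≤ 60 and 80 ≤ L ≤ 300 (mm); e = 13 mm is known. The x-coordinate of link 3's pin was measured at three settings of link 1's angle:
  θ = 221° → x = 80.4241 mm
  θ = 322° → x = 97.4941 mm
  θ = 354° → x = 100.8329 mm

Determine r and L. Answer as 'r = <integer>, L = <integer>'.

constraint per measurement: (x − r cos θ)² + (r sin θ − e)² = L²
subtracting the θ₁ and θ₂ equations cancels the r² and L² terms:
r = (x₁² − x₂²) / (2[(x₁cos θ₁ + e sin θ₁) − (x₂cos θ₂ + e sin θ₂)]) = 11.0000 → r = 11
L² = (x₁ − r cos θ₁)² + (r sin θ₁ − e)² = 8280.9992 → L = 91.0000 → L = 91
check at θ₃=354°: x = 100.8329 (printed 100.8329) ✓

r = 11, L = 91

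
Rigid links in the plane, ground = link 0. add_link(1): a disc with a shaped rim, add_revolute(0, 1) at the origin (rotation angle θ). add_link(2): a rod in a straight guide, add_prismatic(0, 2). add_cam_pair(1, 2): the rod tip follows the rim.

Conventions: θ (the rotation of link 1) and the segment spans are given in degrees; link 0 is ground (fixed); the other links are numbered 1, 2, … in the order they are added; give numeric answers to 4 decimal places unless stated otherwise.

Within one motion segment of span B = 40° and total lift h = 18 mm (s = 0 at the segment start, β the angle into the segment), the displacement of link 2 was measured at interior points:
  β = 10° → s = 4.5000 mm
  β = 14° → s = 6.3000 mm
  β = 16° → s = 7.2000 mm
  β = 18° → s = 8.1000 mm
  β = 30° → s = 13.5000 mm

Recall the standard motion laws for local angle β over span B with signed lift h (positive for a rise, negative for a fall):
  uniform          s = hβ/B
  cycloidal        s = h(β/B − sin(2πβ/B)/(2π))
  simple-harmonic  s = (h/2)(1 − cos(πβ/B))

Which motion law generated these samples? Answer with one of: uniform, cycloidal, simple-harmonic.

candidates at β/B = r: uniform s = h·r (linear in β); cycloidal s = h·(r − sin(2πr)/(2π)); simple-harmonic s = (h/2)(1 − cos(πr))
β=10°: printed 4.5000 | uniform 4.5000, cycloidal 1.6352, simple-harmonic 2.6360
β=14°: printed 6.3000 | uniform 6.3000, cycloidal 3.9823, simple-harmonic 4.9141
β=16°: printed 7.2000 | uniform 7.2000, cycloidal 5.5161, simple-harmonic 6.2188
β=18°: printed 8.1000 | uniform 8.1000, cycloidal 7.2147, simple-harmonic 7.5921
β=30°: printed 13.5000 | uniform 13.5000, cycloidal 16.3648, simple-harmonic 15.3640
only one law matches every sample → uniform

uniform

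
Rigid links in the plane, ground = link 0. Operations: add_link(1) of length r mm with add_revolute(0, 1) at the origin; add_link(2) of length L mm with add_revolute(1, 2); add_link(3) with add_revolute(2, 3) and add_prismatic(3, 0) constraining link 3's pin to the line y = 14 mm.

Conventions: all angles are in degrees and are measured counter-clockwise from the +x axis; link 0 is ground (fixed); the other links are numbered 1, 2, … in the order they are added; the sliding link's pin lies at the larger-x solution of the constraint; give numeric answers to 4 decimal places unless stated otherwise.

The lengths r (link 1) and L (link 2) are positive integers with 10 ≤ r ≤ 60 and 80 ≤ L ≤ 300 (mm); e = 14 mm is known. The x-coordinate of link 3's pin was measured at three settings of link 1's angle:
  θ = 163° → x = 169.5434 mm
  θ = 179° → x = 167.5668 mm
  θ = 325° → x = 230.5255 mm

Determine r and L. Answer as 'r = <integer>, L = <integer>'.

constraint per measurement: (x − r cos θ)² + (r sin θ − e)² = L²
subtracting the θ₁ and θ₂ equations cancels the r² and L² terms:
r = (x₁² − x₂²) / (2[(x₁cos θ₁ + e sin θ₁) − (x₂cos θ₂ + e sin θ₂)]) = 35.9985 → r = 36
L² = (x₁ − r cos θ₁)² + (r sin θ₁ − e)² = 41615.9853 → L = 204.0000 → L = 204
check at θ₃=325°: x = 230.5255 (printed 230.5255) ✓

r = 36, L = 204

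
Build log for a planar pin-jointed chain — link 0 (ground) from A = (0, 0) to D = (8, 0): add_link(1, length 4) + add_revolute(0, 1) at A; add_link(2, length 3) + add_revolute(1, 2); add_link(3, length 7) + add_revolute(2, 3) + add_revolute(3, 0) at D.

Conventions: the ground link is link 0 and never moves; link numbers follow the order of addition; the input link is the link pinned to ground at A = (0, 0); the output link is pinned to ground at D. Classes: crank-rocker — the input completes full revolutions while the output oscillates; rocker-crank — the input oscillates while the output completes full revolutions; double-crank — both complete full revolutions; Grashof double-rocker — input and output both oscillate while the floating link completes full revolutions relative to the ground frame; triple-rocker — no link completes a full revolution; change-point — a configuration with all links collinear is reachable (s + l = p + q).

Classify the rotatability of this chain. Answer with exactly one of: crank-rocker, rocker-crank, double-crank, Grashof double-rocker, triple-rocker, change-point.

lengths: ground=8, input=4, coupler=3, output=7
sorted: s=3 (shortest), l=8 (longest), p+q=11
s + l = 11 vs p + q = 11
s + l = p + q → change-point (collinear configuration reachable)

change-point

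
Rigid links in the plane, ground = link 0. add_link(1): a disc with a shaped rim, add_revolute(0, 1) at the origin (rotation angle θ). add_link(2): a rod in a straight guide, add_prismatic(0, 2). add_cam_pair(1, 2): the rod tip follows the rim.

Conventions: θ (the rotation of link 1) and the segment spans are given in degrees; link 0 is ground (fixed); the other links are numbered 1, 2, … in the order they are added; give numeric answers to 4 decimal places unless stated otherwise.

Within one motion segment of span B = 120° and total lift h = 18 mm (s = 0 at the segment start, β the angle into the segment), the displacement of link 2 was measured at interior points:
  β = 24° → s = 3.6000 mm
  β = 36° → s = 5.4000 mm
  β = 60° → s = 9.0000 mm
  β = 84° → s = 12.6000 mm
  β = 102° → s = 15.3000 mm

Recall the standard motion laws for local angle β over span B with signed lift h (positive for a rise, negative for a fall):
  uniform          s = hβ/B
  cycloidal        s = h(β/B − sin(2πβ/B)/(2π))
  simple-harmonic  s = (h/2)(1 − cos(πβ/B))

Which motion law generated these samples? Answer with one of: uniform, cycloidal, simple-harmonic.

candidates at β/B = r: uniform s = h·r (linear in β); cycloidal s = h·(r − sin(2πr)/(2π)); simple-harmonic s = (h/2)(1 − cos(πr))
β=24°: printed 3.6000 | uniform 3.6000, cycloidal 0.8754, simple-harmonic 1.7188
β=36°: printed 5.4000 | uniform 5.4000, cycloidal 2.6754, simple-harmonic 3.7099
β=60°: printed 9.0000 | uniform 9.0000, cycloidal 9.0000, simple-harmonic 9.0000
β=84°: printed 12.6000 | uniform 12.6000, cycloidal 15.3246, simple-harmonic 14.2901
β=102°: printed 15.3000 | uniform 15.3000, cycloidal 17.6177, simple-harmonic 17.0191
only one law matches every sample → uniform

uniform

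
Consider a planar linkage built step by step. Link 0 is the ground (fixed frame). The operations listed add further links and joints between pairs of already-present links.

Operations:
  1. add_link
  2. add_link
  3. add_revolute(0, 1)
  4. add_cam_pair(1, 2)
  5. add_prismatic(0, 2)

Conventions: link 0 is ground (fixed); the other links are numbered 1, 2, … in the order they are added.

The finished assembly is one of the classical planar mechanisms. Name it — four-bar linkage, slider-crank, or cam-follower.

links: 3 (incl. ground); joints: 1 revolute, 1 prismatic, 1 higher (cam) pair, forming one closed loop
3 links, revolute + prismatic + higher pair in one loop → cam-follower

cam-follower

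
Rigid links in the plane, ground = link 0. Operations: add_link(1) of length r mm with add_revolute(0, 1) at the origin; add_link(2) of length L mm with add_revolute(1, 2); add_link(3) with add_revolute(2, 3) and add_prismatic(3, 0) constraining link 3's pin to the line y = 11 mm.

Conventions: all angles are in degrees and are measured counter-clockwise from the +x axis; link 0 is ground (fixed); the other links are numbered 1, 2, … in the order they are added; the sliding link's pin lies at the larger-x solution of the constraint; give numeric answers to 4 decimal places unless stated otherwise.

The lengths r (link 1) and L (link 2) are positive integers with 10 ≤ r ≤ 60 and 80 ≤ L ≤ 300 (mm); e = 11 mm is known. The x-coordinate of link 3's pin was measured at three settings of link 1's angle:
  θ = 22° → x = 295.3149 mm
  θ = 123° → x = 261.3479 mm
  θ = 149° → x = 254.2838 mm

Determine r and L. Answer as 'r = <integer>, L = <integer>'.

constraint per measurement: (x − r cos θ)² + (r sin θ − e)² = L²
subtracting the θ₁ and θ₂ equations cancels the r² and L² terms:
r = (x₁² − x₂²) / (2[(x₁cos θ₁ + e sin θ₁) − (x₂cos θ₂ + e sin θ₂)]) = 23.0000 → r = 23
L² = (x₁ − r cos θ₁)² + (r sin θ₁ − e)² = 75076.0237 → L = 274.0000 → L = 274
check at θ₃=149°: x = 254.2838 (printed 254.2838) ✓

r = 23, L = 274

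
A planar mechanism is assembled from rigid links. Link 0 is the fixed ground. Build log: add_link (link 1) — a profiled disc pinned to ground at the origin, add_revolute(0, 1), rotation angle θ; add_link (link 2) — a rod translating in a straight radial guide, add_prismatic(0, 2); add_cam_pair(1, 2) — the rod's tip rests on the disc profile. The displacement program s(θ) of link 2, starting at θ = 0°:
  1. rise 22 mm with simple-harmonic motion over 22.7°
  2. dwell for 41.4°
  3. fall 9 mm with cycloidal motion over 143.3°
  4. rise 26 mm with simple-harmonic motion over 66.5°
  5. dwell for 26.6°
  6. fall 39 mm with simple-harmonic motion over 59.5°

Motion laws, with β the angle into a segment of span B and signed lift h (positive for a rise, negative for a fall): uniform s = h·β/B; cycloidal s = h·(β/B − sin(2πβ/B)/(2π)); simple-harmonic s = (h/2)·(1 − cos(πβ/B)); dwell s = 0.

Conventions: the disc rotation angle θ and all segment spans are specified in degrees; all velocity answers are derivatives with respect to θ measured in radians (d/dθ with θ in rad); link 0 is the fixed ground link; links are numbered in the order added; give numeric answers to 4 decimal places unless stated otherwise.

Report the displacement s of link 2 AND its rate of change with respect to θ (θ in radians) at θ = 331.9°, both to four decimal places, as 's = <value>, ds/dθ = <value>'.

seg 1 [0°–22.7°] simple-harmonic, h=22: full span → s += 22 → s = 22.0000
seg 2 [22.7°–64.1°] dwell: s stays 22.0000
seg 3 [64.1°–207.4°] cycloidal, h=-9: full span → s += -9 → s = 13.0000
seg 4 [207.4°–273.9°] simple-harmonic, h=26: full span → s += 26 → s = 39.0000
seg 5 [273.9°–300.5°] dwell: s stays 39.0000
seg 6 [300.5°–360°] simple-harmonic, h=-39: θ=331.9° here. β=31.4, B=59.5. -39/2·(1 − cos(π·0.5277)) = -21.1967 → s = 17.8033
velocity in seg [300.5°–360°] (simple-harmonic), θ in radians: β = 31.4° = 0.5480 rad, B = 59.5° = 1.0385 rad; ds/dθ = (πh/(2B)) sin(πβ/B) = (π·(-39)/(2·1.0385)) sin(π·0.5277) = -58.767869 mm/rad

s = 17.8033, ds/dθ = -58.7679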